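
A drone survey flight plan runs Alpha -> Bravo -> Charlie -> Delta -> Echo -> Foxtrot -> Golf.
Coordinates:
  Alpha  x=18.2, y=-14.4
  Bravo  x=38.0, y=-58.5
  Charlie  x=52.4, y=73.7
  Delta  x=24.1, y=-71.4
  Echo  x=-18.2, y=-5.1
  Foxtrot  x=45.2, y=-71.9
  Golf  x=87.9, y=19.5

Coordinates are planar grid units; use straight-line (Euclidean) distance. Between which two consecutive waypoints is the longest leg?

Charlie–Delta

Leg distances:
Alpha→Bravo: 48.3
Bravo→Charlie: 133.0
Charlie→Delta: 147.8
Delta→Echo: 78.6
Echo→Foxtrot: 92.1
Foxtrot→Golf: 100.9
The longest leg is Charlie–Delta at 147.8.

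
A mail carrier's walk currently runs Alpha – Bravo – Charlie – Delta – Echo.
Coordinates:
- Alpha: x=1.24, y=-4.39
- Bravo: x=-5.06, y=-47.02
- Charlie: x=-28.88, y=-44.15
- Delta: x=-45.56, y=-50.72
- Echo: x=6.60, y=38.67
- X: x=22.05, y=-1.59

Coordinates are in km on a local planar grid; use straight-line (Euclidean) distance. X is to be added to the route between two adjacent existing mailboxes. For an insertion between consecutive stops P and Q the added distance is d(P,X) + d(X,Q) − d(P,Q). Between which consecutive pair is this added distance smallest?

Added distance for inserting X between each consecutive pair:
Alpha–Bravo: 30.8 km
Bravo–Charlie: 95.3 km
Charlie–Delta: 132.0 km
Delta–Echo: 23.2 km
Smallest added distance is 23.2 km, inserting between Delta and Echo.

between Delta and Echo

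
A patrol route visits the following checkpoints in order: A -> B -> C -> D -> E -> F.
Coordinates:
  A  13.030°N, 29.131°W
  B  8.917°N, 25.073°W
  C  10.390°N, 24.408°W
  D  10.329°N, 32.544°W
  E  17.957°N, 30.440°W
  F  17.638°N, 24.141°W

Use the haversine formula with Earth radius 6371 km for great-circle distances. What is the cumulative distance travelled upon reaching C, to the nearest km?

816 km

Leg distances:
A→B: 636.6 km  (cumulative 636.6 km)
B→C: 179.3 km  (cumulative 815.9 km)
Cumulative distance at C ≈ 816 km.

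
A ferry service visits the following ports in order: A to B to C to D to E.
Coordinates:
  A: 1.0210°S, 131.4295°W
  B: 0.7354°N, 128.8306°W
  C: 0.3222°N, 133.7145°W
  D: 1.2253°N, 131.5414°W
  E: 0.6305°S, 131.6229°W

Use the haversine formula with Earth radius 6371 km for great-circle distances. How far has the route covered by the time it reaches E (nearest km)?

Leg distances:
A→B: 348.8 km  (cumulative 348.8 km)
B→C: 545.0 km  (cumulative 893.8 km)
C→D: 261.7 km  (cumulative 1155.4 km)
D→E: 206.6 km  (cumulative 1362.0 km)
Cumulative distance at E ≈ 1362 km.

1362 km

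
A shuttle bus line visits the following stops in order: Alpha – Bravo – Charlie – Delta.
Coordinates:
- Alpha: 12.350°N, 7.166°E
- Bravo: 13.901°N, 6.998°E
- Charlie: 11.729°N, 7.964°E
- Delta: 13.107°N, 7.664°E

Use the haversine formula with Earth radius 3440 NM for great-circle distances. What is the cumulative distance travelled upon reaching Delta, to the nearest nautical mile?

Leg distances:
Alpha→Bravo: 93.6 NM  (cumulative 93.6 NM)
Bravo→Charlie: 142.1 NM  (cumulative 235.8 NM)
Charlie→Delta: 84.6 NM  (cumulative 320.4 NM)
Cumulative distance at Delta ≈ 320 NM.

320 NM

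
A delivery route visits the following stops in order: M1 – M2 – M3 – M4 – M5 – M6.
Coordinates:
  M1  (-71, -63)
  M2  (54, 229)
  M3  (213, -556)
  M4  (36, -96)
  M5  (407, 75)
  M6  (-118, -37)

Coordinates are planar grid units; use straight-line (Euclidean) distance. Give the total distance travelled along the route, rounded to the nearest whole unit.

Leg distances:
M1→M2: 317.6  (cumulative 317.6)
M2→M3: 800.9  (cumulative 1118.6)
M3→M4: 492.9  (cumulative 1611.4)
M4→M5: 408.5  (cumulative 2020.0)
M5→M6: 536.8  (cumulative 2556.8)
Total route length ≈ 2557.

2557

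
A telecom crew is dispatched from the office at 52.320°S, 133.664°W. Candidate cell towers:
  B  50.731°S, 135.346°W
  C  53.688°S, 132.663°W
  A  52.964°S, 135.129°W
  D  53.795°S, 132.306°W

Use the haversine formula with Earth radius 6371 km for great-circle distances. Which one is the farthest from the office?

Distance to each, sorted:
B: 211.6 km
D: 187.4 km
C: 166.2 km
A: 122.1 km
The farthest is B at 211.6 km.

B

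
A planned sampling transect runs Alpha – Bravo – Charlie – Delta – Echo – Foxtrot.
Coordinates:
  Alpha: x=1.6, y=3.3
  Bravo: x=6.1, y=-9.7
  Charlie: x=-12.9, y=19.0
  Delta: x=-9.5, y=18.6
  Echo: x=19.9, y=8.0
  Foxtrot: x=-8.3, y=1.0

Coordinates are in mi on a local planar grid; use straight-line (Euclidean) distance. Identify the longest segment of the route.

Bravo–Charlie

Leg distances:
Alpha→Bravo: 13.8 mi
Bravo→Charlie: 34.4 mi
Charlie→Delta: 3.4 mi
Delta→Echo: 31.3 mi
Echo→Foxtrot: 29.1 mi
The longest leg is Bravo–Charlie at 34.4 mi.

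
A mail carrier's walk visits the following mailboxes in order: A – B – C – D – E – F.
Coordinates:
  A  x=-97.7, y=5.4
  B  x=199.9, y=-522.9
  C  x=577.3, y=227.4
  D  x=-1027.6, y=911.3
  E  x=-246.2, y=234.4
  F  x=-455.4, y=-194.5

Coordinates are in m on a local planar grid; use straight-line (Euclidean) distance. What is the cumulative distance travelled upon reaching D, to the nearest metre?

Leg distances:
A→B: 606.4 m  (cumulative 606.4 m)
B→C: 839.9 m  (cumulative 1446.2 m)
C→D: 1744.5 m  (cumulative 3190.8 m)
Cumulative distance at D ≈ 3191 m.

3191 m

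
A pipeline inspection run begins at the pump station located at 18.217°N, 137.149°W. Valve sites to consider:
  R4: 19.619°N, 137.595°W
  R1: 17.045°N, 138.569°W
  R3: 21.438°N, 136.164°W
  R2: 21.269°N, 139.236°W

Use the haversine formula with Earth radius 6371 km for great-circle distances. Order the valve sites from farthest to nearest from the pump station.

R2, R3, R1, R4

Distances from the pump station:
R2 21.269°N, 139.236°W: 403.6 km
R3 21.438°N, 136.164°W: 372.7 km
R1 17.045°N, 138.569°W: 199.1 km
R4 19.619°N, 137.595°W: 162.8 km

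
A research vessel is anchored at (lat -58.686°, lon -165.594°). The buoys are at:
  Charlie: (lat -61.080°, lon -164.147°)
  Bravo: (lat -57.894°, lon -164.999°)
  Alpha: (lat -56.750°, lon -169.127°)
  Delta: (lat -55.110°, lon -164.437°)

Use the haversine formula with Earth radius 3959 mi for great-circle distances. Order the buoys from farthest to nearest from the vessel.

Delta, Alpha, Charlie, Bravo

Computing each great-circle distance from (lat -58.686°, lon -165.594°):
Delta (lat -55.110°, lon -164.437°): 250.9 mi
Alpha (lat -56.750°, lon -169.127°): 186.8 mi
Charlie (lat -61.080°, lon -164.147°): 172.8 mi
Bravo (lat -57.894°, lon -164.999°): 58.8 mi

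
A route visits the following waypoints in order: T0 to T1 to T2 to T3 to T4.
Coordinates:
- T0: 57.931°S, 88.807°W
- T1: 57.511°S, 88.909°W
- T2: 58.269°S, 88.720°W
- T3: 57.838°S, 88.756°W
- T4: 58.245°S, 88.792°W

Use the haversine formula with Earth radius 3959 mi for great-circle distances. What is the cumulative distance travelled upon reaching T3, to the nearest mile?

112 mi

Leg distances:
T0→T1: 29.3 mi  (cumulative 29.3 mi)
T1→T2: 52.8 mi  (cumulative 82.1 mi)
T2→T3: 29.8 mi  (cumulative 111.9 mi)
Cumulative distance at T3 ≈ 112 mi.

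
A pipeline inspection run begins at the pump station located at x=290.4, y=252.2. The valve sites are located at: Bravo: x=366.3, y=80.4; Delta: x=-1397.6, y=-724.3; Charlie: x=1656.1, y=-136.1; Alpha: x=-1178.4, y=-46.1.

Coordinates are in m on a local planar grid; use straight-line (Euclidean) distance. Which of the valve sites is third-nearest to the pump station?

Distances from the pump station (x=290.4, y=252.2):
Bravo: 187.8 m
Charlie: 1419.8 m
Alpha: 1498.8 m
Delta: 1950.1 m
The third-nearest is Alpha at 1498.8 m.

Alpha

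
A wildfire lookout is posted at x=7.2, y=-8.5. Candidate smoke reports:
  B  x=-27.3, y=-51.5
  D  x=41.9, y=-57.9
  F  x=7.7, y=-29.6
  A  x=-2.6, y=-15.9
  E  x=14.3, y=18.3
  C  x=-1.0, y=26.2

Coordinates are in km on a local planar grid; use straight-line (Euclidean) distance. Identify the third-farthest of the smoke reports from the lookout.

Distances from the lookout (x=7.2, y=-8.5):
D: 60.4 km
B: 55.1 km
C: 35.7 km
E: 27.7 km
F: 21.1 km
A: 12.3 km
The third-farthest is C at 35.7 km.

C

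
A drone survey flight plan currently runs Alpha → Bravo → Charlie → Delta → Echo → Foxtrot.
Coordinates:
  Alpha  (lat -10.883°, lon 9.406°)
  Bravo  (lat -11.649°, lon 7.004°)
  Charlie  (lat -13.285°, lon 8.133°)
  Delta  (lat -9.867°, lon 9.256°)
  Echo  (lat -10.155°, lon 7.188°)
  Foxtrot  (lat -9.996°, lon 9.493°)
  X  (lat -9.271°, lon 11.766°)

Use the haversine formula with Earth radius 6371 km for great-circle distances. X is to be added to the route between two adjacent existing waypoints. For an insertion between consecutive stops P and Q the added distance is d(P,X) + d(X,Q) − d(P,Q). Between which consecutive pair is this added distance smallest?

Added distance for inserting X between each consecutive pair:
Alpha–Bravo: 623.0 km
Bravo–Charlie: 961.3 km
Charlie–Delta: 480.6 km
Delta–Echo: 565.7 km
Echo–Foxtrot: 520.2 km
Smallest added distance is 480.6 km, inserting between Charlie and Delta.

between Charlie and Delta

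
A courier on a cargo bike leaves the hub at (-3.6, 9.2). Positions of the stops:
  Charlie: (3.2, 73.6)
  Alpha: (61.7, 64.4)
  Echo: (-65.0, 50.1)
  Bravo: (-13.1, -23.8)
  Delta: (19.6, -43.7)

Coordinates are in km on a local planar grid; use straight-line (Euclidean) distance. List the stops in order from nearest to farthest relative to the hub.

Bravo, Delta, Charlie, Echo, Alpha

Distance from the hub at (-3.6, 9.2) to each:
Bravo (-13.1, -23.8): 34.3 km
Delta (19.6, -43.7): 57.8 km
Charlie (3.2, 73.6): 64.8 km
Echo (-65.0, 50.1): 73.8 km
Alpha (61.7, 64.4): 85.5 km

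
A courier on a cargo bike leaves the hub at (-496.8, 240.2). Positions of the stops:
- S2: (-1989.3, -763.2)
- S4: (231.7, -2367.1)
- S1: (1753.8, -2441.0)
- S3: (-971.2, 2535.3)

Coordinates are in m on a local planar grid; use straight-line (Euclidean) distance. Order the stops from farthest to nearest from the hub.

S1, S4, S3, S2

Distance from the hub at (-496.8, 240.2) to each:
S1 (1753.8, -2441.0): 3500.6 m
S4 (231.7, -2367.1): 2707.2 m
S3 (-971.2, 2535.3): 2343.6 m
S2 (-1989.3, -763.2): 1798.4 m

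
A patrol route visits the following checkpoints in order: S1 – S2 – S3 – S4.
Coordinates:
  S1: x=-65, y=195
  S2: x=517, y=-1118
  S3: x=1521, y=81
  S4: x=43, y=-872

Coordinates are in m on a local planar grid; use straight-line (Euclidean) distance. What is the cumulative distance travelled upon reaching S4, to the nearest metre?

Leg distances:
S1→S2: 1436.2 m  (cumulative 1436.2 m)
S2→S3: 1563.8 m  (cumulative 3000.1 m)
S3→S4: 1758.6 m  (cumulative 4758.7 m)
Cumulative distance at S4 ≈ 4759 m.

4759 m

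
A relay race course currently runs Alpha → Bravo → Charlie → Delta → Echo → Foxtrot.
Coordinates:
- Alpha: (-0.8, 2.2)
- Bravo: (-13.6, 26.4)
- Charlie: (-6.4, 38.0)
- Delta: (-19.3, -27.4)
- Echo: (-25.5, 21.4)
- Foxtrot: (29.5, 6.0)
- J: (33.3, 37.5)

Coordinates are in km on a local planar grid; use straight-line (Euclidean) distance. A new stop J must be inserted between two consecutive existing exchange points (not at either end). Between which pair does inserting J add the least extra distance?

between Echo and Foxtrot

Added distance for inserting J between each consecutive pair:
Alpha–Bravo: 69.9 km
Bravo–Charlie: 74.2 km
Charlie–Delta: 56.6 km
Delta–Echo: 95.3 km
Echo–Foxtrot: 35.6 km
Smallest added distance is 35.6 km, inserting between Echo and Foxtrot.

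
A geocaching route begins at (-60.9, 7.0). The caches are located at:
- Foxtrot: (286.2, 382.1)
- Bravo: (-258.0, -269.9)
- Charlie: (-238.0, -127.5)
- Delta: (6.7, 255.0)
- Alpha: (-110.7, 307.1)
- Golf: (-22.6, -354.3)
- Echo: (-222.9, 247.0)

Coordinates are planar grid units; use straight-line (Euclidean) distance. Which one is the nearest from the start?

Distances from the start ((-60.9, 7.0)):
Charlie: 222.4
Delta: 257.0
Echo: 289.6
Alpha: 304.2
Bravo: 339.9
Golf: 363.3
Foxtrot: 511.1
The nearest is Charlie at 222.4.

Charlie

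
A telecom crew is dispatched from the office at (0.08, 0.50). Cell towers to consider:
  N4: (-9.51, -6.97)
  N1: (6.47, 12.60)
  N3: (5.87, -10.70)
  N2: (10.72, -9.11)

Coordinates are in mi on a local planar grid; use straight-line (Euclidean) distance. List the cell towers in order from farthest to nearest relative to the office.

N2, N1, N3, N4

Computing each straight-line distance from (0.08, 0.50):
N2 (10.72, -9.11): 14.3 mi
N1 (6.47, 12.60): 13.7 mi
N3 (5.87, -10.70): 12.6 mi
N4 (-9.51, -6.97): 12.2 mi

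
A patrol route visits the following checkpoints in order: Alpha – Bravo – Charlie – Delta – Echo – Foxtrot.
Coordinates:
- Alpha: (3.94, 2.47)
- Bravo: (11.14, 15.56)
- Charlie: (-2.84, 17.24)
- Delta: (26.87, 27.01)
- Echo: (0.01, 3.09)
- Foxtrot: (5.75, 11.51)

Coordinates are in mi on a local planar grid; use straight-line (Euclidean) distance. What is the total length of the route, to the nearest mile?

106 mi

Leg distances:
Alpha→Bravo: 14.9 mi  (cumulative 14.9 mi)
Bravo→Charlie: 14.1 mi  (cumulative 29.0 mi)
Charlie→Delta: 31.3 mi  (cumulative 60.3 mi)
Delta→Echo: 36.0 mi  (cumulative 96.3 mi)
Echo→Foxtrot: 10.2 mi  (cumulative 106.5 mi)
Total route length ≈ 106 mi.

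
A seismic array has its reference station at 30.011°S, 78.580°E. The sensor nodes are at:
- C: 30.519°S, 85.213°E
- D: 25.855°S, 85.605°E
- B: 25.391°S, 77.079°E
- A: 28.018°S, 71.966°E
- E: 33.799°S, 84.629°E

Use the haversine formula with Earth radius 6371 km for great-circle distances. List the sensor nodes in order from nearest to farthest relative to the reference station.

B, C, A, E, D

Distances from the reference station:
B 25.391°S, 77.079°E: 534.5 km
C 30.519°S, 85.213°E: 639.4 km
A 28.018°S, 71.966°E: 680.1 km
E 33.799°S, 84.629°E: 709.3 km
D 25.855°S, 85.605°E: 830.3 km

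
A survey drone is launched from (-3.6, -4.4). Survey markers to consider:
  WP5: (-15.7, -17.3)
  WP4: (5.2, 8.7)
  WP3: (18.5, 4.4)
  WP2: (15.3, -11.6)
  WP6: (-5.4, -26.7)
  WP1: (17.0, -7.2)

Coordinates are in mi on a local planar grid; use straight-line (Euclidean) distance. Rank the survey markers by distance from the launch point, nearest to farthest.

Distance from the launch point at (-3.6, -4.4) to each:
WP4 (5.2, 8.7): 15.8 mi
WP5 (-15.7, -17.3): 17.7 mi
WP2 (15.3, -11.6): 20.2 mi
WP1 (17.0, -7.2): 20.8 mi
WP6 (-5.4, -26.7): 22.4 mi
WP3 (18.5, 4.4): 23.8 mi

WP4, WP5, WP2, WP1, WP6, WP3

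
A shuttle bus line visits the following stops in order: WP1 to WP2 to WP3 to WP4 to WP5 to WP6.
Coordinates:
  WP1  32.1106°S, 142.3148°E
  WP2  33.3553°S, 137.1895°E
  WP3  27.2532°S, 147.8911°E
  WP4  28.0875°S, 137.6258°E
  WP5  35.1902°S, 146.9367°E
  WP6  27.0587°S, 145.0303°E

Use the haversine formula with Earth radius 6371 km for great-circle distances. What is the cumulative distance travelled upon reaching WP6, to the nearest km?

4848 km

Leg distances:
WP1→WP2: 498.9 km  (cumulative 498.9 km)
WP2→WP3: 1230.1 km  (cumulative 1729.0 km)
WP3→WP4: 1014.8 km  (cumulative 2743.8 km)
WP4→WP5: 1182.4 km  (cumulative 3926.2 km)
WP5→WP6: 922.1 km  (cumulative 4848.4 km)
Cumulative distance at WP6 ≈ 4848 km.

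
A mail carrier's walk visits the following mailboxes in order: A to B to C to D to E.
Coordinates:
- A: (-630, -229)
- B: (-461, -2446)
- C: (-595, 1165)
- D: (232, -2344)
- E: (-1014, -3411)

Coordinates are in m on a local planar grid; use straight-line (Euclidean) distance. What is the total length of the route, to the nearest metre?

11082 m

Leg distances:
A→B: 2223.4 m  (cumulative 2223.4 m)
B→C: 3613.5 m  (cumulative 5836.9 m)
C→D: 3605.1 m  (cumulative 9442.1 m)
D→E: 1640.4 m  (cumulative 11082.5 m)
Total route length ≈ 11082 m.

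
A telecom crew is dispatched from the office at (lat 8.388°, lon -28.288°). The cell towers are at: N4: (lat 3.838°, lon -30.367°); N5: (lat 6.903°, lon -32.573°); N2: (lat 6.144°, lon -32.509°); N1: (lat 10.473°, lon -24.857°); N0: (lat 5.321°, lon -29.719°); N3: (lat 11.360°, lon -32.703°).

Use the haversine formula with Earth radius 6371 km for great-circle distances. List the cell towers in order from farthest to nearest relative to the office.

N3, N4, N2, N5, N1, N0

Computing each great-circle distance from (lat 8.388°, lon -28.288°):
N3 (lat 11.360°, lon -32.703°): 585.7 km
N4 (lat 3.838°, lon -30.367°): 555.7 km
N2 (lat 6.144°, lon -32.509°): 528.2 km
N5 (lat 6.903°, lon -32.573°): 500.3 km
N1 (lat 10.473°, lon -24.857°): 442.0 km
N0 (lat 5.321°, lon -29.719°): 375.8 km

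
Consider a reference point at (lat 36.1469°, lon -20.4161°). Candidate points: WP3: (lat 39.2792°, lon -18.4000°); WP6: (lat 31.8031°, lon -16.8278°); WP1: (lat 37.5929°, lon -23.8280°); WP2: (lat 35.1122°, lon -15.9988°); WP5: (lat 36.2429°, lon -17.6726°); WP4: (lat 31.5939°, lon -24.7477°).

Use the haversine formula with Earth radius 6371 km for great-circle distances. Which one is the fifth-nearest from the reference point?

Distance to each, sorted:
WP5: 246.4 km
WP1: 343.4 km
WP3: 390.8 km
WP2: 415.4 km
WP6: 585.4 km
WP4: 645.0 km
The fifth-nearest is WP6 at 585.4 km.

WP6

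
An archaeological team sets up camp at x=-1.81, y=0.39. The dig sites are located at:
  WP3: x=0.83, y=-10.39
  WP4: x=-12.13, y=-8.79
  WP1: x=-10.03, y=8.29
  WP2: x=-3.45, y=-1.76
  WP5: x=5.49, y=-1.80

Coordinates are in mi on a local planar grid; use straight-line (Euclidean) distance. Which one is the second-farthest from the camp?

WP1

Distance to each, sorted:
WP4: 13.8 mi
WP1: 11.4 mi
WP3: 11.1 mi
WP5: 7.6 mi
WP2: 2.7 mi
The second-farthest is WP1 at 11.4 mi.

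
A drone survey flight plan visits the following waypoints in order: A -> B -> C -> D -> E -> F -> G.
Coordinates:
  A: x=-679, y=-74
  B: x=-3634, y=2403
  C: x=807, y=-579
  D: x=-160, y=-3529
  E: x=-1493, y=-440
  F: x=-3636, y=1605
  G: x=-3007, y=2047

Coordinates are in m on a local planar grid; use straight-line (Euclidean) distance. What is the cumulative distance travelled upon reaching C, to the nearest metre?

9205 m

Leg distances:
A→B: 3855.8 m  (cumulative 3855.8 m)
B→C: 5349.3 m  (cumulative 9205.1 m)
Cumulative distance at C ≈ 9205 m.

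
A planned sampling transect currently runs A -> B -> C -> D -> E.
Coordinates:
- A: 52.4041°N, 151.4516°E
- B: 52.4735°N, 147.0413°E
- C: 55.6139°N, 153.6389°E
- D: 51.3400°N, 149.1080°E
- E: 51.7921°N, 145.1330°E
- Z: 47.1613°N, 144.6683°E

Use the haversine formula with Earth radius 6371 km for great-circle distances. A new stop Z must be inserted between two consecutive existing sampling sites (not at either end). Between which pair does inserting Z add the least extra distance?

Added distance for inserting Z between each consecutive pair:
A–B: 1074.6 km
B–C: 1185.9 km
C–D: 1128.9 km
D–E: 802.0 km
Smallest added distance is 802.0 km, inserting between D and E.

between D and E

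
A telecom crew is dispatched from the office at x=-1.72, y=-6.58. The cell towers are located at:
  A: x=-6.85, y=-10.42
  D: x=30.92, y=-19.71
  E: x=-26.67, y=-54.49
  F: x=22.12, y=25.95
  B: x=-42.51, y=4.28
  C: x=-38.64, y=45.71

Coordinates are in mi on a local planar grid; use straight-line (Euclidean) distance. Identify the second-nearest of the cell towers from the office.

D

Distance to each, sorted:
A: 6.4 mi
D: 35.2 mi
F: 40.3 mi
B: 42.2 mi
E: 54.0 mi
C: 64.0 mi
The second-nearest is D at 35.2 mi.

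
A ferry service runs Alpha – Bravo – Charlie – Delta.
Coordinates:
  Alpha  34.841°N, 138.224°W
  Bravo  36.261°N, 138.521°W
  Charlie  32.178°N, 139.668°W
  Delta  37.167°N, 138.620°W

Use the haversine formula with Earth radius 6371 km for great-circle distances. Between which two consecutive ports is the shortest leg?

Leg distances:
Alpha→Bravo: 160.2 km
Bravo→Charlie: 466.1 km
Charlie→Delta: 563.0 km
The shortest leg is Alpha–Bravo at 160.2 km.

Alpha–Bravo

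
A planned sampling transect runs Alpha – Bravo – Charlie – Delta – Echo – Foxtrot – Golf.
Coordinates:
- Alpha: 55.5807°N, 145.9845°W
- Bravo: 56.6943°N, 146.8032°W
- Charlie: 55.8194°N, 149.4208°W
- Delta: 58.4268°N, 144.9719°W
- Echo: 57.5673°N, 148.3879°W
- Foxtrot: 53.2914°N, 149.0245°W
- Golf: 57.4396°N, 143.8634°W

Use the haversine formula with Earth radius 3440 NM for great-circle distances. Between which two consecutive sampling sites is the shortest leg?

Alpha–Bravo

Leg distances:
Alpha→Bravo: 72.3 NM
Bravo→Charlie: 101.9 NM
Charlie→Delta: 213.3 NM
Delta→Echo: 120.3 NM
Echo→Foxtrot: 257.6 NM
Foxtrot→Golf: 304.8 NM
The shortest leg is Alpha–Bravo at 72.3 NM.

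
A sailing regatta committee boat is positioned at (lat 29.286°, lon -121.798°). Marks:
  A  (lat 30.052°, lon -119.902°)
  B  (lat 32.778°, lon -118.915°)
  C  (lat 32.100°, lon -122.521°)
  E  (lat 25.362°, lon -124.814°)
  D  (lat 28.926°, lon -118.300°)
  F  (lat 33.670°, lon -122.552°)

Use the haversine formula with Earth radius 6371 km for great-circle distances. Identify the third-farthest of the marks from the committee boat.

Distance to each, sorted:
E: 528.3 km
F: 492.7 km
B: 475.6 km
D: 342.2 km
C: 320.4 km
A: 202.0 km
The third-farthest is B at 475.6 km.

B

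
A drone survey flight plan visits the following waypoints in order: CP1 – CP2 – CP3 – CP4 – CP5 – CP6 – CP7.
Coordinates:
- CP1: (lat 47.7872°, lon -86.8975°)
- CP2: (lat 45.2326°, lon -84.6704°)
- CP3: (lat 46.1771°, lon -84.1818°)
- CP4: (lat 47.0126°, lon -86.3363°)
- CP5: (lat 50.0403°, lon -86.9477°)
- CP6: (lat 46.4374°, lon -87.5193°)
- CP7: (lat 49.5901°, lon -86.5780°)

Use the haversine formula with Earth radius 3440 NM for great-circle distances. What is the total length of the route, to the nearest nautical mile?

935 NM

Leg distances:
CP1→CP2: 178.8 NM  (cumulative 178.8 NM)
CP2→CP3: 60.3 NM  (cumulative 239.1 NM)
CP3→CP4: 102.1 NM  (cumulative 341.2 NM)
CP4→CP5: 183.4 NM  (cumulative 524.6 NM)
CP5→CP6: 217.5 NM  (cumulative 742.1 NM)
CP6→CP7: 193.0 NM  (cumulative 935.1 NM)
Total route length ≈ 935 NM.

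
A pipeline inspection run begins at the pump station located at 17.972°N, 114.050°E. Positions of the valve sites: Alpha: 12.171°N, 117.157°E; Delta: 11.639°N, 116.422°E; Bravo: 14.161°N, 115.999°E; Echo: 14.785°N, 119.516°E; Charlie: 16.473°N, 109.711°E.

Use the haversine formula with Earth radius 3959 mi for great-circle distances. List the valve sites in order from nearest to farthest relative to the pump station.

Bravo, Charlie, Echo, Alpha, Delta

Distances from the pump station:
Bravo 14.161°N, 115.999°E: 293.4 mi
Charlie 16.473°N, 109.711°E: 304.5 mi
Echo 14.785°N, 119.516°E: 424.0 mi
Alpha 12.171°N, 117.157°E: 451.2 mi
Delta 11.639°N, 116.422°E: 465.4 mi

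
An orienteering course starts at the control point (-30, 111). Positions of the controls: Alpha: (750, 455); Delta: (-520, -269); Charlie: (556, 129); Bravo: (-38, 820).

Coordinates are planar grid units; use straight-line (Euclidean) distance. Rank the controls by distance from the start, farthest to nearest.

Alpha, Bravo, Delta, Charlie

Computing each straight-line distance from (-30, 111):
Alpha (750, 455): 852.5
Bravo (-38, 820): 709.0
Delta (-520, -269): 620.1
Charlie (556, 129): 586.3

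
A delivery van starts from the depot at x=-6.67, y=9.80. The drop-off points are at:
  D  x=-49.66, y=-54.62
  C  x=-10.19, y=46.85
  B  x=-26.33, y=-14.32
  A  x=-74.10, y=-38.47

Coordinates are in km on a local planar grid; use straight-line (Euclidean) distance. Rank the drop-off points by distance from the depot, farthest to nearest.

A, D, C, B

Distance from the depot at x=-6.67, y=9.80 to each:
A x=-74.10, y=-38.47: 82.9 km
D x=-49.66, y=-54.62: 77.4 km
C x=-10.19, y=46.85: 37.2 km
B x=-26.33, y=-14.32: 31.1 km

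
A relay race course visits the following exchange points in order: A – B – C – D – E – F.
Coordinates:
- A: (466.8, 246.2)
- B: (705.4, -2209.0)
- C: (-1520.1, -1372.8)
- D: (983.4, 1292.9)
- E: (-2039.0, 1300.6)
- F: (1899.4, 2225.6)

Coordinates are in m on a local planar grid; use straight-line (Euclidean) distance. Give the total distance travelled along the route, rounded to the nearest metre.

Leg distances:
A→B: 2466.8 m  (cumulative 2466.8 m)
B→C: 2377.4 m  (cumulative 4844.2 m)
C→D: 3657.0 m  (cumulative 8501.2 m)
D→E: 3022.4 m  (cumulative 11523.6 m)
E→F: 4045.6 m  (cumulative 15569.1 m)
Total route length ≈ 15569 m.

15569 m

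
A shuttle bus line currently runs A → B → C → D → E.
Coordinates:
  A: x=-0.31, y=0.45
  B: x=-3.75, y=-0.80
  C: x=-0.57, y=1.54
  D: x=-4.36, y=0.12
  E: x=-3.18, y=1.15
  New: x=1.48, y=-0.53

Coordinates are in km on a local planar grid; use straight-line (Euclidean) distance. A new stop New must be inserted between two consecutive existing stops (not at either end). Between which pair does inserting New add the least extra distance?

between A and B

Added distance for inserting New between each consecutive pair:
A–B: 3.6 km
B–C: 4.2 km
C–D: 4.7 km
D–E: 9.3 km
Smallest added distance is 3.6 km, inserting between A and B.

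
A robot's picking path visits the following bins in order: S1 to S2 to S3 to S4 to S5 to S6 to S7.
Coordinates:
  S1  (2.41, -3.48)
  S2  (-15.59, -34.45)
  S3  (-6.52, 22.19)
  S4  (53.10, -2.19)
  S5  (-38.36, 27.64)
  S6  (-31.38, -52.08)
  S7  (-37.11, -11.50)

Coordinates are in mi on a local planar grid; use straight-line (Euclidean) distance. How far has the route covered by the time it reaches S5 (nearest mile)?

254 mi

Leg distances:
S1→S2: 35.8 mi  (cumulative 35.8 mi)
S2→S3: 57.4 mi  (cumulative 93.2 mi)
S3→S4: 64.4 mi  (cumulative 157.6 mi)
S4→S5: 96.2 mi  (cumulative 253.8 mi)
Cumulative distance at S5 ≈ 254 mi.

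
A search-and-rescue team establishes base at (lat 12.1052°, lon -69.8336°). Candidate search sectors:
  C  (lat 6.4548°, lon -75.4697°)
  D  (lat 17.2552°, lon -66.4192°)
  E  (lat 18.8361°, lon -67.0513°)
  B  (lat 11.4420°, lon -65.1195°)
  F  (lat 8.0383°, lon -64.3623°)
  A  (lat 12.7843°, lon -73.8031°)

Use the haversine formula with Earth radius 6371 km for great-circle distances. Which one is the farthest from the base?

Distance to each, sorted:
C: 881.5 km
E: 805.6 km
F: 750.4 km
D: 680.2 km
B: 518.4 km
A: 437.6 km
The farthest is C at 881.5 km.

C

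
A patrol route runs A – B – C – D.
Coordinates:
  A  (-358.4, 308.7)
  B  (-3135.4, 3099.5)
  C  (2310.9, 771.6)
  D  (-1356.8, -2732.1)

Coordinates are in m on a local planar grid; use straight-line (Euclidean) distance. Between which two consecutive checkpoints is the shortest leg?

A–B

Leg distances:
A→B: 3937.0 m
B→C: 5922.9 m
C→D: 5072.3 m
The shortest leg is A–B at 3937.0 m.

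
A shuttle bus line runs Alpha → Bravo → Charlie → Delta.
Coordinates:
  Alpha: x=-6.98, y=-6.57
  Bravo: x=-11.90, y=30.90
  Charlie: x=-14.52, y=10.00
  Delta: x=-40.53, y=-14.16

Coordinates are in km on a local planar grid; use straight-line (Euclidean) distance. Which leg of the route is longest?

Alpha–Bravo

Leg distances:
Alpha→Bravo: 37.8 km
Bravo→Charlie: 21.1 km
Charlie→Delta: 35.5 km
The longest leg is Alpha–Bravo at 37.8 km.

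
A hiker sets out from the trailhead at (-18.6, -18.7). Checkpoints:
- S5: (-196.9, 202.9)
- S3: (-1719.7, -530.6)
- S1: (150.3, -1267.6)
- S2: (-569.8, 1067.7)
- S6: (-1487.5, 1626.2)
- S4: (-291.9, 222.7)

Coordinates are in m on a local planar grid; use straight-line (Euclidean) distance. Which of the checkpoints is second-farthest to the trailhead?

S3

Distance to each, sorted:
S6: 2205.3 m
S3: 1776.5 m
S1: 1260.3 m
S2: 1218.2 m
S4: 364.6 m
S5: 284.4 m
The second-farthest is S3 at 1776.5 m.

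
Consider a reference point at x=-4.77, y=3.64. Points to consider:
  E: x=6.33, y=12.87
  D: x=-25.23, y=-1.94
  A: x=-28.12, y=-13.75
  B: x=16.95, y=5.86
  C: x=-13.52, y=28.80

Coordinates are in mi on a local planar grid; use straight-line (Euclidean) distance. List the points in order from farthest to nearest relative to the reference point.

A, C, B, D, E

Distances from the reference point:
A x=-28.12, y=-13.75: 29.1 mi
C x=-13.52, y=28.80: 26.6 mi
B x=16.95, y=5.86: 21.8 mi
D x=-25.23, y=-1.94: 21.2 mi
E x=6.33, y=12.87: 14.4 mi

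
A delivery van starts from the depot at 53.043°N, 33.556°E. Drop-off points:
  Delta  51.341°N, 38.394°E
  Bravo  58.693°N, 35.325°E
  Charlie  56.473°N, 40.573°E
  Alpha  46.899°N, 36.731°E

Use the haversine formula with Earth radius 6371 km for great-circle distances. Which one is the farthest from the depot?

Alpha

Distances from the depot (53.043°N, 33.556°E):
Alpha: 719.7 km
Bravo: 637.8 km
Charlie: 589.6 km
Delta: 380.1 km
The farthest is Alpha at 719.7 km.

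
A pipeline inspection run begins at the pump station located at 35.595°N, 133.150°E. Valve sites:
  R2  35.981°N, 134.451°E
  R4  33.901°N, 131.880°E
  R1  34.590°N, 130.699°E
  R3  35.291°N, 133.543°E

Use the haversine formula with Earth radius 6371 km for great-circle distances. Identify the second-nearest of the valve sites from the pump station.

Distance to each, sorted:
R3: 49.1 km
R2: 125.0 km
R4: 221.2 km
R1: 249.4 km
The second-nearest is R2 at 125.0 km.

R2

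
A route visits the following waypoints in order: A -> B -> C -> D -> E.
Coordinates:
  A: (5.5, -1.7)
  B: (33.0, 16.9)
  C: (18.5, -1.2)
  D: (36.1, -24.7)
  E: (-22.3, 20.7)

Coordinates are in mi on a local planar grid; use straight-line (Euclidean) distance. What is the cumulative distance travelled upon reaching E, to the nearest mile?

Leg distances:
A→B: 33.2 mi  (cumulative 33.2 mi)
B→C: 23.2 mi  (cumulative 56.4 mi)
C→D: 29.4 mi  (cumulative 85.8 mi)
D→E: 74.0 mi  (cumulative 159.7 mi)
Cumulative distance at E ≈ 160 mi.

160 mi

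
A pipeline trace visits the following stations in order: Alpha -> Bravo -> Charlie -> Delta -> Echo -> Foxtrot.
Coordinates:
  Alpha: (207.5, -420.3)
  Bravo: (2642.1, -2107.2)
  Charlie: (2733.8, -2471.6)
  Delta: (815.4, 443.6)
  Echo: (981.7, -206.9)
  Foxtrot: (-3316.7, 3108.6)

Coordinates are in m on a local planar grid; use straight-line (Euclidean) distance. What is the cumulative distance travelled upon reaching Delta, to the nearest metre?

Leg distances:
Alpha→Bravo: 2961.9 m  (cumulative 2961.9 m)
Bravo→Charlie: 375.8 m  (cumulative 3337.7 m)
Charlie→Delta: 3489.8 m  (cumulative 6827.5 m)
Cumulative distance at Delta ≈ 6827 m.

6827 m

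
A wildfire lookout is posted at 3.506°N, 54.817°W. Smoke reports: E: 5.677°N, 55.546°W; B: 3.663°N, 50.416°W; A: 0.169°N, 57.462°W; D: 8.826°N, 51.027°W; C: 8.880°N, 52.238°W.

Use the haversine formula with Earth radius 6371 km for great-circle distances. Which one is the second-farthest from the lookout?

C

Distances from the lookout (3.506°N, 54.817°W):
D: 724.8 km
C: 662.0 km
B: 488.7 km
A: 473.4 km
E: 254.6 km
The second-farthest is C at 662.0 km.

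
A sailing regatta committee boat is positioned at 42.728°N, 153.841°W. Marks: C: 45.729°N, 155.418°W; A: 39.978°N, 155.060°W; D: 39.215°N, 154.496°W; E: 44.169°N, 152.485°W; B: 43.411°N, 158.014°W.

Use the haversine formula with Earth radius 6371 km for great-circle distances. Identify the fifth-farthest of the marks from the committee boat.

E

Distances from the committee boat (42.728°N, 153.841°W):
D: 394.5 km
C: 356.5 km
B: 347.3 km
A: 322.3 km
E: 194.0 km
The fifth-farthest is E at 194.0 km.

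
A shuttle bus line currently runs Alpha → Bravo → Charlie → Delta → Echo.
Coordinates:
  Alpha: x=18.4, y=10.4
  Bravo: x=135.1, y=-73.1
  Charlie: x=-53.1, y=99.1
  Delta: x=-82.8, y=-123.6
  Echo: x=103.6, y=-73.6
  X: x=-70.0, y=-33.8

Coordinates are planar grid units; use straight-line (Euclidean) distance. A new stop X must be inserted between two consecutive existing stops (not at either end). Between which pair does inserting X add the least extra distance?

between Charlie and Delta

Added distance for inserting X between each consecutive pair:
Alpha–Bravo: 164.2
Bravo–Charlie: 87.7
Charlie–Delta: 0.0
Delta–Echo: 75.8
Smallest added distance is 0.0, inserting between Charlie and Delta.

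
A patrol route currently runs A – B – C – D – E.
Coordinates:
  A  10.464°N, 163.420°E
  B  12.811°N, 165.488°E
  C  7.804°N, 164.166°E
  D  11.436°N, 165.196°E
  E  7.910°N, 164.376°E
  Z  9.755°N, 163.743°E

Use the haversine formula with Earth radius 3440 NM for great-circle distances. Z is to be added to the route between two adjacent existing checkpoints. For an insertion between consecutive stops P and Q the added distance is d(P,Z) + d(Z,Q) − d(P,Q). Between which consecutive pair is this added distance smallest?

Added distance for inserting Z between each consecutive pair:
A–B: 70.8 NM
B–C: 19.5 NM
C–D: 25.8 NM
D–E: 32.2 NM
Smallest added distance is 19.5 NM, inserting between B and C.

between B and C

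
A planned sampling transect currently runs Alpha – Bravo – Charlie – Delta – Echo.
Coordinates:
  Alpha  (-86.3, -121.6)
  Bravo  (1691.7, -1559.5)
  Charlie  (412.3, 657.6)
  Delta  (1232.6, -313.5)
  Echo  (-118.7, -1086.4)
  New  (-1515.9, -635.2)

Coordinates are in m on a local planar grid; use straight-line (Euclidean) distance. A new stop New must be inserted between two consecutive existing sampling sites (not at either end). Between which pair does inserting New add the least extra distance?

Added distance for inserting New between each consecutive pair:
Alpha–Bravo: 2570.5 m
Bravo–Charlie: 3099.8 m
Charlie–Delta: 3817.6 m
Delta–Echo: 2678.8 m
Smallest added distance is 2570.5 m, inserting between Alpha and Bravo.

between Alpha and Bravo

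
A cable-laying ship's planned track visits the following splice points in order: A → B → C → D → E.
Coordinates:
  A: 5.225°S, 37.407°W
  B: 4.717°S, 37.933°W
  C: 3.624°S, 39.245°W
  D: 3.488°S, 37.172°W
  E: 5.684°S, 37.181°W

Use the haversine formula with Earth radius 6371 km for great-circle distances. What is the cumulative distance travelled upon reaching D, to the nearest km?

501 km

Leg distances:
A→B: 81.2 km  (cumulative 81.2 km)
B→C: 189.6 km  (cumulative 270.7 km)
C→D: 230.6 km  (cumulative 501.3 km)
Cumulative distance at D ≈ 501 km.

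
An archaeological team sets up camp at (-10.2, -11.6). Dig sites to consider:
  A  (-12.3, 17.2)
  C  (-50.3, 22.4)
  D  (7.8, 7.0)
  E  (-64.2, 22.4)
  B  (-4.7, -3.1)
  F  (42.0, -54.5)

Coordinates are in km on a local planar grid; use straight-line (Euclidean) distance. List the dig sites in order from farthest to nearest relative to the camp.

Computing each straight-line distance from (-10.2, -11.6):
F (42.0, -54.5): 67.6 km
E (-64.2, 22.4): 63.8 km
C (-50.3, 22.4): 52.6 km
A (-12.3, 17.2): 28.9 km
D (7.8, 7.0): 25.9 km
B (-4.7, -3.1): 10.1 km

F, E, C, A, D, B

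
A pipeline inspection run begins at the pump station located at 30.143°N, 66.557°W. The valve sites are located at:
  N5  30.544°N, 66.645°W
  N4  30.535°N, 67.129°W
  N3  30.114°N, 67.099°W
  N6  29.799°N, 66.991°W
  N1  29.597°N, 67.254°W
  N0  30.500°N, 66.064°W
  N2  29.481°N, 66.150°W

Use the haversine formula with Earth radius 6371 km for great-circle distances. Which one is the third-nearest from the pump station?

N6

Distance to each, sorted:
N5: 45.4 km
N3: 52.2 km
N6: 56.7 km
N0: 61.8 km
N4: 70.1 km
N2: 83.4 km
N1: 90.6 km
The third-nearest is N6 at 56.7 km.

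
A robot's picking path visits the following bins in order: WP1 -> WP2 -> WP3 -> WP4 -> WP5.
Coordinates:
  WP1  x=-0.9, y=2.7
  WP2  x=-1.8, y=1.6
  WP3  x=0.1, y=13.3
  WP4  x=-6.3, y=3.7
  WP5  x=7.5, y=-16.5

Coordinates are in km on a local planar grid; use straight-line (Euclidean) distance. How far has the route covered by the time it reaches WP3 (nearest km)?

Leg distances:
WP1→WP2: 1.4 km  (cumulative 1.4 km)
WP2→WP3: 11.9 km  (cumulative 13.3 km)
Cumulative distance at WP3 ≈ 13 km.

13 km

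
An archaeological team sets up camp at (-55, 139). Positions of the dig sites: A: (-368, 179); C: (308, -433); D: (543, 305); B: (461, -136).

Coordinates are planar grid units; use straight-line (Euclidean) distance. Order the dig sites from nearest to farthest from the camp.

A, B, D, C

Computing each straight-line distance from (-55, 139):
A (-368, 179): 315.5
B (461, -136): 584.7
D (543, 305): 620.6
C (308, -433): 677.5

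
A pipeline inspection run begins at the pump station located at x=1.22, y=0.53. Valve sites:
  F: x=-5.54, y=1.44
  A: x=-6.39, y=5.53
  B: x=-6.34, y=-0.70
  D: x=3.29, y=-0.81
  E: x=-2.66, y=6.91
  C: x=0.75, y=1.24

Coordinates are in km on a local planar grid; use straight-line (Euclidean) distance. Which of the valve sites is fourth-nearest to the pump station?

E

Distance to each, sorted:
C: 0.9 km
D: 2.5 km
F: 6.8 km
E: 7.5 km
B: 7.7 km
A: 9.1 km
The fourth-nearest is E at 7.5 km.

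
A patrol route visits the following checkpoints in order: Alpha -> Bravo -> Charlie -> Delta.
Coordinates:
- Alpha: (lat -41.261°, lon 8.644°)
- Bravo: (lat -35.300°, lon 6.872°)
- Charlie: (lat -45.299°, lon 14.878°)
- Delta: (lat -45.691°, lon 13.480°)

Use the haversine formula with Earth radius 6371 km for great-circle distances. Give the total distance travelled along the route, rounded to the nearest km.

2099 km

Leg distances:
Alpha→Bravo: 680.6 km  (cumulative 680.6 km)
Bravo→Charlie: 1301.2 km  (cumulative 1981.8 km)
Charlie→Delta: 117.4 km  (cumulative 2099.2 km)
Total route length ≈ 2099 km.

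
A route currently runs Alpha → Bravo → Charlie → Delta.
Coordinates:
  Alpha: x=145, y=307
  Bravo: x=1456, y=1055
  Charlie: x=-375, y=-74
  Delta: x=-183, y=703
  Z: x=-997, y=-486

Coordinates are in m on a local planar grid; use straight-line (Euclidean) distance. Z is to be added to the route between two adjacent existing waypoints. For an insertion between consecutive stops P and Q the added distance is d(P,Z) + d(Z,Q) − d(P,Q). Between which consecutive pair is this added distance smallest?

Added distance for inserting Z between each consecutive pair:
Alpha–Bravo: 2777.8 m
Bravo–Charlie: 1491.9 m
Charlie–Delta: 1386.6 m
Smallest added distance is 1386.6 m, inserting between Charlie and Delta.

between Charlie and Delta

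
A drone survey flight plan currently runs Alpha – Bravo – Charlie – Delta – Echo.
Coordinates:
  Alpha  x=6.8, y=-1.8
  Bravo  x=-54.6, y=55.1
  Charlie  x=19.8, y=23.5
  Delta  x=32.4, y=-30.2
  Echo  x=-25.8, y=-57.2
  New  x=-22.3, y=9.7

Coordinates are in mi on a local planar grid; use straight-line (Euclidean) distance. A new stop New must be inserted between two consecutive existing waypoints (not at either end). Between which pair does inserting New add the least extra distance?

between Alpha and Bravo

Added distance for inserting New between each consecutive pair:
Alpha–Bravo: 3.3 mi
Bravo–Charlie: 19.2 mi
Charlie–Delta: 56.9 mi
Delta–Echo: 70.5 mi
Smallest added distance is 3.3 mi, inserting between Alpha and Bravo.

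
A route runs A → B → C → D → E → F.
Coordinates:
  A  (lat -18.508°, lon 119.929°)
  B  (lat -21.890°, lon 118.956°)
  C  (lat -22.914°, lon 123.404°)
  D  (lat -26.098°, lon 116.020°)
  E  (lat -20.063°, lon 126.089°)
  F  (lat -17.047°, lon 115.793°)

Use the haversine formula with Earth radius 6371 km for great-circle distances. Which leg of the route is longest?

Leg distances:
A→B: 389.5 km
B→C: 471.2 km
C→D: 826.5 km
D→E: 1228.5 km
E→F: 1135.7 km
The longest leg is D–E at 1228.5 km.

D–E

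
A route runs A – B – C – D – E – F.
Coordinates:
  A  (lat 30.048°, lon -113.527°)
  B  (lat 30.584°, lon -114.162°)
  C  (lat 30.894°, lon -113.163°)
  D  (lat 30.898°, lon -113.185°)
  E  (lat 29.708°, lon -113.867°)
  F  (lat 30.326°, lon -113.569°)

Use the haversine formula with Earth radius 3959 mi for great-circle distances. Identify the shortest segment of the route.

C–D

Leg distances:
A→B: 53.0 mi
B→C: 63.1 mi
C→D: 1.3 mi
D→E: 91.7 mi
E→F: 46.3 mi
The shortest leg is C–D at 1.3 mi.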